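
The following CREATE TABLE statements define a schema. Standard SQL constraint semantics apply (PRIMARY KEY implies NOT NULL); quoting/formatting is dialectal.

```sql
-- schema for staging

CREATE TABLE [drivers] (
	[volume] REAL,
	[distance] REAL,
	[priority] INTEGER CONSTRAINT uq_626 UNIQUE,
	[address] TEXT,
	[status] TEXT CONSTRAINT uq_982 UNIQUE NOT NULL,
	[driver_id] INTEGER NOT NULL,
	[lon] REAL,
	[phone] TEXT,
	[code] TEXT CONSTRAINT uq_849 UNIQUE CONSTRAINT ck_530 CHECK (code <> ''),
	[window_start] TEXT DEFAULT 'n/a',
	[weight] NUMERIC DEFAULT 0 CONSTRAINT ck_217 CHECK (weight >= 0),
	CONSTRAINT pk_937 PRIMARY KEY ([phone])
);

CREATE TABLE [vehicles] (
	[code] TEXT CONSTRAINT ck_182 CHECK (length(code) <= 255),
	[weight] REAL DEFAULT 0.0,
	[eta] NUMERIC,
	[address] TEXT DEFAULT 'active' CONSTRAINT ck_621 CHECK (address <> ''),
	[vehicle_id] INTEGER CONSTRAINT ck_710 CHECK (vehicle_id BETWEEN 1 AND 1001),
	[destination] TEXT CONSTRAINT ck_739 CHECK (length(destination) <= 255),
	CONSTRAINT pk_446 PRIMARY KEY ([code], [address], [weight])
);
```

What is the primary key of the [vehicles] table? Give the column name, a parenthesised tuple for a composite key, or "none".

(code, address, weight)

A table-level PRIMARY KEY clause names 3 columns: code, address, weight.
This is a composite key — the combination is unique, not each column individually.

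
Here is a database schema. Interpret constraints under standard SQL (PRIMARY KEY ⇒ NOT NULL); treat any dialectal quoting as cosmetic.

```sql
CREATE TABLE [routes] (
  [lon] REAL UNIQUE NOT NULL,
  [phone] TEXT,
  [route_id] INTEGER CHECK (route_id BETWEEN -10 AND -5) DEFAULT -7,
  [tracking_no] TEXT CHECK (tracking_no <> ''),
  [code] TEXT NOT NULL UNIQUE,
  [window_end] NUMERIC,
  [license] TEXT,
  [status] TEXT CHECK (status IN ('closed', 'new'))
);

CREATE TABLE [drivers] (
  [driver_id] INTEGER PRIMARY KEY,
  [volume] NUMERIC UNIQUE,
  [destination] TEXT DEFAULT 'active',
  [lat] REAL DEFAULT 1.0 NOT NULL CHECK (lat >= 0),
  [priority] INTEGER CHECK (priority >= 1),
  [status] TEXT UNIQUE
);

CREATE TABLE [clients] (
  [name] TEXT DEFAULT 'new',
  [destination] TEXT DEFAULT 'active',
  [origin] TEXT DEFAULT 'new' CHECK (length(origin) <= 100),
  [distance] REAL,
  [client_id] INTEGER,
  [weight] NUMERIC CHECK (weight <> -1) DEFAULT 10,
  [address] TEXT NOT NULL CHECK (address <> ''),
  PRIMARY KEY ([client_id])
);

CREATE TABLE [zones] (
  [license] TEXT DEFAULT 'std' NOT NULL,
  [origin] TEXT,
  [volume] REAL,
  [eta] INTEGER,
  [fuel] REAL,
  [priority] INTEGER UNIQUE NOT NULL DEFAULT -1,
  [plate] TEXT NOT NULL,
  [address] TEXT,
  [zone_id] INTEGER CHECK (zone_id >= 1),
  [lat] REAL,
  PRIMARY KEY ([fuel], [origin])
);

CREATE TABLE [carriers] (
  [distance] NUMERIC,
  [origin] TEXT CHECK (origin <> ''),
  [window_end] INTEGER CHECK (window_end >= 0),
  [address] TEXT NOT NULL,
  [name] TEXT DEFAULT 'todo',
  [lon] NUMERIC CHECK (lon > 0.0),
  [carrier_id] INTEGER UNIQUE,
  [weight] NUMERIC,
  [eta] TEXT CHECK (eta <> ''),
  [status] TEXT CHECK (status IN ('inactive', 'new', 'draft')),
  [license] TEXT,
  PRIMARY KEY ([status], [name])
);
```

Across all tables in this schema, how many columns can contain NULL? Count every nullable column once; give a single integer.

28

routes: 6 nullable (phone, route_id, tracking_no, window_end, license, status — PK none and explicit NOT NULL columns excluded).
drivers: 4 nullable (volume, destination, priority, status — PK (driver_id) and explicit NOT NULL columns excluded).
clients: 5 nullable (name, destination, origin, distance, weight — PK (client_id) and explicit NOT NULL columns excluded).
zones: 5 nullable (volume, eta, address, zone_id, lat — PK (fuel, origin) and explicit NOT NULL columns excluded).
carriers: 8 nullable (distance, origin, window_end, lon, carrier_id, weight, eta, license — PK (status, name) and explicit NOT NULL columns excluded).
Total: 6 + 4 + 5 + 5 + 8 = 28.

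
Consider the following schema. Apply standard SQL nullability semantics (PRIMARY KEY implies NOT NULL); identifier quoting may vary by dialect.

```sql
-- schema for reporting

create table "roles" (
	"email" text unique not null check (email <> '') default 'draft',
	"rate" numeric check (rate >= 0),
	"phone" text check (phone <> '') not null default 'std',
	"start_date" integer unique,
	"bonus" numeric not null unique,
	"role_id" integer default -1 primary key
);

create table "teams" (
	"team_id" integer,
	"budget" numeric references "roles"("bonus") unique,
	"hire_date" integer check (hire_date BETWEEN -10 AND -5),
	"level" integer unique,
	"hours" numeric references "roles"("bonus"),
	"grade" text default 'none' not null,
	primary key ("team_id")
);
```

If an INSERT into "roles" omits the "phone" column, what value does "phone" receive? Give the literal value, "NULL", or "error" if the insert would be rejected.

phone has an explicit DEFAULT 'std'.
When the column is omitted from an INSERT, that default is used.

'std'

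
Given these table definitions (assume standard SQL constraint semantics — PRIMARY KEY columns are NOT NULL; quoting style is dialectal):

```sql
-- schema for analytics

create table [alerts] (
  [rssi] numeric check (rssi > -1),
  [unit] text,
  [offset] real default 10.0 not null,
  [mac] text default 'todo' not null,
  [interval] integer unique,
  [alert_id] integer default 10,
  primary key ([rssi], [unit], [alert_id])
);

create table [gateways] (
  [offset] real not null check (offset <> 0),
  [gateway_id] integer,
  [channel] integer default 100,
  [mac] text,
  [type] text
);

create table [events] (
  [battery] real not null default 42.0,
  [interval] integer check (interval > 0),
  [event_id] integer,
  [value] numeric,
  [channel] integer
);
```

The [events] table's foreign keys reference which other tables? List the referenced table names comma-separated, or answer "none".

none

No column in events has a REFERENCES clause.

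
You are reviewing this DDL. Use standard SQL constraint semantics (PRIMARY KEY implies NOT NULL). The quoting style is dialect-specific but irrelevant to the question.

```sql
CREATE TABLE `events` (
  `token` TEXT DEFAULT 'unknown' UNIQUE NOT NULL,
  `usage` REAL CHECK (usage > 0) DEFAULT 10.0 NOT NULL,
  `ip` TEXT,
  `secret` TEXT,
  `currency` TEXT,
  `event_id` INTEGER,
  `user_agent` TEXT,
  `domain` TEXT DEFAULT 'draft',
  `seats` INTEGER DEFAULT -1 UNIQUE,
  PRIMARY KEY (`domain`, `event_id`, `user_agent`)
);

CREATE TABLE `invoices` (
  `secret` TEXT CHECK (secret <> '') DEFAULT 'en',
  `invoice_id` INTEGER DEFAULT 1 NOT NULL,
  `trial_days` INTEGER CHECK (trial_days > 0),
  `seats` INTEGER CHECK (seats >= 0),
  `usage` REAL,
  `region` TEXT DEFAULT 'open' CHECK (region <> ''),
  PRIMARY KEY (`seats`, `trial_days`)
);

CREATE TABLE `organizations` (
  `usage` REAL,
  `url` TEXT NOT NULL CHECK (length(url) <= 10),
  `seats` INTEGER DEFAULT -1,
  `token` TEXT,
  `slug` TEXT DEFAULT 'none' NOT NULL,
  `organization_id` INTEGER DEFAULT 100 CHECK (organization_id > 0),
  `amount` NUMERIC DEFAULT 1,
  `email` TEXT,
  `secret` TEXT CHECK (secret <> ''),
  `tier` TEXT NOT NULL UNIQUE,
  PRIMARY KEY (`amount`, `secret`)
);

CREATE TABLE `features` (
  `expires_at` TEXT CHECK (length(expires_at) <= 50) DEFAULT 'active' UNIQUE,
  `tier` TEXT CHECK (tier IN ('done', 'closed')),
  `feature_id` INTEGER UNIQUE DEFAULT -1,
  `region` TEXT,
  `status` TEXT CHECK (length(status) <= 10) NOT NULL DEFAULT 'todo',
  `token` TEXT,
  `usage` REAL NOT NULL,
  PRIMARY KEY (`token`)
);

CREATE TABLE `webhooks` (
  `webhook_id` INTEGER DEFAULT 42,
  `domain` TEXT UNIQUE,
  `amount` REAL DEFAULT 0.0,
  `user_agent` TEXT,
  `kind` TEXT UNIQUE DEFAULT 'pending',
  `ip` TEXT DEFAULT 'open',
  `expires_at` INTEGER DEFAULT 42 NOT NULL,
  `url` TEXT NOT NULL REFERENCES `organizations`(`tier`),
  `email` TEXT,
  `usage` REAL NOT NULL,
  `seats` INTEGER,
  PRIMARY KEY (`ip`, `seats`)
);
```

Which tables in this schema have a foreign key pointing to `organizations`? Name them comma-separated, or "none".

- webhooks.url references organizations(tier).

webhooks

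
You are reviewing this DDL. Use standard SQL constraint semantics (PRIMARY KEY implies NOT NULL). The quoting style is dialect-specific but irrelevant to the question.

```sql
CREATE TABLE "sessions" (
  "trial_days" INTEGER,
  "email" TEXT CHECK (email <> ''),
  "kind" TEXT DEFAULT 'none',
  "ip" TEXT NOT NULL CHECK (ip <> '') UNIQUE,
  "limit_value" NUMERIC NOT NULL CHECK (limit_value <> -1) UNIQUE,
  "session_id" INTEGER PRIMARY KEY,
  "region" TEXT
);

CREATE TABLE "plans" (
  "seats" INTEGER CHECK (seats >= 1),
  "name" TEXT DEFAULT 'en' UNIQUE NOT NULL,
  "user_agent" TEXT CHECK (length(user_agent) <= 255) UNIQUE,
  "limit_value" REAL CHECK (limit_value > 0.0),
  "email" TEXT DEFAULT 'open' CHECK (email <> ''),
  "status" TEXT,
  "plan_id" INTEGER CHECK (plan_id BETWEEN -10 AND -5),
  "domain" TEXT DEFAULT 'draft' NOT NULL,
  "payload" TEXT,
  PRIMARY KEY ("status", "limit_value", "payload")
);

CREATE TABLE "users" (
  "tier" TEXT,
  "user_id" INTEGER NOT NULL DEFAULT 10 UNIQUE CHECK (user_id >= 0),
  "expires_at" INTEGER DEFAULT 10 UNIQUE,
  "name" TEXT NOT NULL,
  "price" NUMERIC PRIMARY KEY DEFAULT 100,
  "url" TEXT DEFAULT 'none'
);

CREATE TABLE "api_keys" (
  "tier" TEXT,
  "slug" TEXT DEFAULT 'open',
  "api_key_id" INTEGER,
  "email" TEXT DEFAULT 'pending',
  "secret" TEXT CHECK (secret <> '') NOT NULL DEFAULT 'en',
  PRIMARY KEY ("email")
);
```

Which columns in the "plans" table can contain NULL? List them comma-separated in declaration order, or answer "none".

seats, user_agent, email, plan_id

- seats: CHECK does not forbid NULL (a CHECK constraint passes when its expression is NULL) → nullable.
- name: declared NOT NULL → not nullable.
- user_agent: CHECK does not forbid NULL (a CHECK constraint passes when its expression is NULL) → nullable.
- limit_value: part of the PRIMARY KEY, which implies NOT NULL → not nullable.
- email: CHECK does not forbid NULL (a CHECK constraint passes when its expression is NULL) → nullable.
- status: part of the PRIMARY KEY, which implies NOT NULL → not nullable.
- plan_id: CHECK does not forbid NULL (a CHECK constraint passes when its expression is NULL) → nullable.
- domain: declared NOT NULL → not nullable.
- payload: part of the PRIMARY KEY, which implies NOT NULL → not nullable.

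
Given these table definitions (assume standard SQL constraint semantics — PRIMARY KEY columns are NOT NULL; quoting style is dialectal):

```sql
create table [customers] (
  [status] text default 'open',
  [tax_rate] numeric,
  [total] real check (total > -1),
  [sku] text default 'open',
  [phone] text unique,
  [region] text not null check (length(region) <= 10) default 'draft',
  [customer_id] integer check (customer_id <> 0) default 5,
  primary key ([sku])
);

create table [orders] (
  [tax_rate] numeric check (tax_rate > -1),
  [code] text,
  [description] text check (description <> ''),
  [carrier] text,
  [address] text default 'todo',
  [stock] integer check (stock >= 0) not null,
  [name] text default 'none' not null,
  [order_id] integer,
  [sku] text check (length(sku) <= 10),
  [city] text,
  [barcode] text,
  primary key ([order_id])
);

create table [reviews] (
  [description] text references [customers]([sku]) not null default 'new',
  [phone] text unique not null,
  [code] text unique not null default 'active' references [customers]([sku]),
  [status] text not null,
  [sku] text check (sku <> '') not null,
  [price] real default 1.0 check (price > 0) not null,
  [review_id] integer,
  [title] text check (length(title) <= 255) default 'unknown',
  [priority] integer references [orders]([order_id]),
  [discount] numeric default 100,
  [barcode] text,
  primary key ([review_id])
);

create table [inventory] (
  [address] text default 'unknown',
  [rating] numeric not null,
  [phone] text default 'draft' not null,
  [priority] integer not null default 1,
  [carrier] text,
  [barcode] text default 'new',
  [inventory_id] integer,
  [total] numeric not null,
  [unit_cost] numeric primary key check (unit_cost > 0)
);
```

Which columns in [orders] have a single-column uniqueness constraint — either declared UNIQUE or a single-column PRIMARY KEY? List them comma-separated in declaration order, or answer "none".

order_id

- tax_rate: no UNIQUE or single-column PK constraint.
- code: no UNIQUE or single-column PK constraint.
- description: no UNIQUE or single-column PK constraint.
- carrier: no UNIQUE or single-column PK constraint.
- address: no UNIQUE or single-column PK constraint.
- stock: no UNIQUE or single-column PK constraint.
- name: no UNIQUE or single-column PK constraint.
- order_id: single-column PRIMARY KEY → unique.
- sku: no UNIQUE or single-column PK constraint.
- city: no UNIQUE or single-column PK constraint.
- barcode: no UNIQUE or single-column PK constraint.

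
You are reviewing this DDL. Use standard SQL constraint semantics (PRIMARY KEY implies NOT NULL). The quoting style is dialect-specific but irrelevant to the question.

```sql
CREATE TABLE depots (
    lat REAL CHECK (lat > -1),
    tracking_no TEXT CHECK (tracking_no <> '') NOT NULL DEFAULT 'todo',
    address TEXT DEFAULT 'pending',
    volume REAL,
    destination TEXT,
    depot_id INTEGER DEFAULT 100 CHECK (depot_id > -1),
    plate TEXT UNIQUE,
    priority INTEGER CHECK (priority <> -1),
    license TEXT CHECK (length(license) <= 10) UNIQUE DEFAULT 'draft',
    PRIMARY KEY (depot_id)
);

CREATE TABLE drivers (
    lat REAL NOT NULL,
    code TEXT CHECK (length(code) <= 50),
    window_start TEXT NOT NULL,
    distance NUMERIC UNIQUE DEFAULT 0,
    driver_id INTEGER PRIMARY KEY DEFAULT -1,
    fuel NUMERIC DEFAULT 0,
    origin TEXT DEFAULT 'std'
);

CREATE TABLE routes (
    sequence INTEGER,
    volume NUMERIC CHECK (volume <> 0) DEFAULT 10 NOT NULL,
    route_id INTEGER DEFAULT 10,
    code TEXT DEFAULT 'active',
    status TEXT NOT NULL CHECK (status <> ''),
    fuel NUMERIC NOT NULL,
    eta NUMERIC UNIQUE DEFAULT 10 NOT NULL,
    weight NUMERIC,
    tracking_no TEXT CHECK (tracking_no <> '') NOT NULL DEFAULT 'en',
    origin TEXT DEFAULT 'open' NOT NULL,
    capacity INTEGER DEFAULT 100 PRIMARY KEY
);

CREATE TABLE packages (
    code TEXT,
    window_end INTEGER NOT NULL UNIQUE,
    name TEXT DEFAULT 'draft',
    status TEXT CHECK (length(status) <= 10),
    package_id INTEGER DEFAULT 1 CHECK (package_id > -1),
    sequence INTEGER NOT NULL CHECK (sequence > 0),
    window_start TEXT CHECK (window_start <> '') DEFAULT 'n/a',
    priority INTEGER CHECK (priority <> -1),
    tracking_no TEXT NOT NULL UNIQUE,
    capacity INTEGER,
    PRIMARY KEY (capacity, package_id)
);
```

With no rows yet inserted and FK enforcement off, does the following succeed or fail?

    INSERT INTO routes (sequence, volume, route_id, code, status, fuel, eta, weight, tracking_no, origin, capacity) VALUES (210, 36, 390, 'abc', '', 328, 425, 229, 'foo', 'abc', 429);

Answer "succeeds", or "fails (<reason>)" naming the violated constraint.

The value '' for status violates CHECK (status <> '').

fails (CHECK on status)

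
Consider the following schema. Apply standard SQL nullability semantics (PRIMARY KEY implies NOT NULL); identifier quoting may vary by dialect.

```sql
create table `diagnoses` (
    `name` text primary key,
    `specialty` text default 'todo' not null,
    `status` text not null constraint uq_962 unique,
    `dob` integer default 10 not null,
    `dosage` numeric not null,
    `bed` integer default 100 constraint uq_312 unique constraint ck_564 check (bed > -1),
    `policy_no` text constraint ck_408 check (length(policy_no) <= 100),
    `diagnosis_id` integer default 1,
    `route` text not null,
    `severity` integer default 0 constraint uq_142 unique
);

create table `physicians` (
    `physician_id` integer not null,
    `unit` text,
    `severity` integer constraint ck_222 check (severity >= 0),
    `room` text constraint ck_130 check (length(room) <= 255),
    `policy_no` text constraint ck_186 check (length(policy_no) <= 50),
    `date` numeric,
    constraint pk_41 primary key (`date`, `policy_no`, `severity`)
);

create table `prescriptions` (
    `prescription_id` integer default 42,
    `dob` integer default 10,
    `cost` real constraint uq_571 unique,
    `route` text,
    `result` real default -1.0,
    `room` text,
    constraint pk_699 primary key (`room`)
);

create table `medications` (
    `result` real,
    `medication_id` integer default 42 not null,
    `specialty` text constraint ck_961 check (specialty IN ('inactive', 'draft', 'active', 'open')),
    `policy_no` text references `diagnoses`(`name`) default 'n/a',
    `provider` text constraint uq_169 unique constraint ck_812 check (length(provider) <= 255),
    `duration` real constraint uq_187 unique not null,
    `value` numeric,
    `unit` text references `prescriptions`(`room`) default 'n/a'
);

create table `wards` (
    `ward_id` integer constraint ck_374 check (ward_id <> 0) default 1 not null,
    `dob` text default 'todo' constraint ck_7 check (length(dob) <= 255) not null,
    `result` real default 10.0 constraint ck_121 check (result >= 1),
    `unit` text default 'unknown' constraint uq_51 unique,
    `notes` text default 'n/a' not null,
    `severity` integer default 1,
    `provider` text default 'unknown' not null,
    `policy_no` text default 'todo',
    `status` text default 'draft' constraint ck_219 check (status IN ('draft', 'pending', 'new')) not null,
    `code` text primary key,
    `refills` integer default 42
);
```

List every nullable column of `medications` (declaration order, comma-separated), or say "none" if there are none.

result, specialty, policy_no, provider, value, unit

- result: no NOT NULL constraint applies → nullable.
- medication_id: declared NOT NULL → not nullable.
- specialty: CHECK does not forbid NULL (a CHECK constraint passes when its expression is NULL) → nullable.
- policy_no: a foreign key column may be NULL unless separately constrained → nullable.
- provider: CHECK does not forbid NULL (a CHECK constraint passes when its expression is NULL) → nullable.
- duration: declared NOT NULL → not nullable.
- value: no NOT NULL constraint applies → nullable.
- unit: a foreign key column may be NULL unless separately constrained → nullable.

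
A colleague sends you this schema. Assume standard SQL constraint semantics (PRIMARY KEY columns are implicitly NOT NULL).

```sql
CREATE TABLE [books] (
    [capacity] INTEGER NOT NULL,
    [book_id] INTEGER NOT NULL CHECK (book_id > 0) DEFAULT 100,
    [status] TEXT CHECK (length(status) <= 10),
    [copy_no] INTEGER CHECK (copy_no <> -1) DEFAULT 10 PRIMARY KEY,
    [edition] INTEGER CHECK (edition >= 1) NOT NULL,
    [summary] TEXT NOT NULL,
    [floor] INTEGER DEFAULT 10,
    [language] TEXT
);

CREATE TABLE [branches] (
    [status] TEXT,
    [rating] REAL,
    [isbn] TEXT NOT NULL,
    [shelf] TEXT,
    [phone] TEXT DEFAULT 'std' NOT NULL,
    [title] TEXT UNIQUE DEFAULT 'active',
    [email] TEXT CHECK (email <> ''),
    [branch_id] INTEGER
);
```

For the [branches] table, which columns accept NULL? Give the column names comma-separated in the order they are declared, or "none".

- status: no NOT NULL constraint applies → nullable.
- rating: no NOT NULL constraint applies → nullable.
- isbn: declared NOT NULL → not nullable.
- shelf: no NOT NULL constraint applies → nullable.
- phone: declared NOT NULL → not nullable.
- title: UNIQUE does not imply NOT NULL → nullable.
- email: CHECK does not forbid NULL (a CHECK constraint passes when its expression is NULL) → nullable.
- branch_id: no NOT NULL constraint applies → nullable.

status, rating, shelf, title, email, branch_id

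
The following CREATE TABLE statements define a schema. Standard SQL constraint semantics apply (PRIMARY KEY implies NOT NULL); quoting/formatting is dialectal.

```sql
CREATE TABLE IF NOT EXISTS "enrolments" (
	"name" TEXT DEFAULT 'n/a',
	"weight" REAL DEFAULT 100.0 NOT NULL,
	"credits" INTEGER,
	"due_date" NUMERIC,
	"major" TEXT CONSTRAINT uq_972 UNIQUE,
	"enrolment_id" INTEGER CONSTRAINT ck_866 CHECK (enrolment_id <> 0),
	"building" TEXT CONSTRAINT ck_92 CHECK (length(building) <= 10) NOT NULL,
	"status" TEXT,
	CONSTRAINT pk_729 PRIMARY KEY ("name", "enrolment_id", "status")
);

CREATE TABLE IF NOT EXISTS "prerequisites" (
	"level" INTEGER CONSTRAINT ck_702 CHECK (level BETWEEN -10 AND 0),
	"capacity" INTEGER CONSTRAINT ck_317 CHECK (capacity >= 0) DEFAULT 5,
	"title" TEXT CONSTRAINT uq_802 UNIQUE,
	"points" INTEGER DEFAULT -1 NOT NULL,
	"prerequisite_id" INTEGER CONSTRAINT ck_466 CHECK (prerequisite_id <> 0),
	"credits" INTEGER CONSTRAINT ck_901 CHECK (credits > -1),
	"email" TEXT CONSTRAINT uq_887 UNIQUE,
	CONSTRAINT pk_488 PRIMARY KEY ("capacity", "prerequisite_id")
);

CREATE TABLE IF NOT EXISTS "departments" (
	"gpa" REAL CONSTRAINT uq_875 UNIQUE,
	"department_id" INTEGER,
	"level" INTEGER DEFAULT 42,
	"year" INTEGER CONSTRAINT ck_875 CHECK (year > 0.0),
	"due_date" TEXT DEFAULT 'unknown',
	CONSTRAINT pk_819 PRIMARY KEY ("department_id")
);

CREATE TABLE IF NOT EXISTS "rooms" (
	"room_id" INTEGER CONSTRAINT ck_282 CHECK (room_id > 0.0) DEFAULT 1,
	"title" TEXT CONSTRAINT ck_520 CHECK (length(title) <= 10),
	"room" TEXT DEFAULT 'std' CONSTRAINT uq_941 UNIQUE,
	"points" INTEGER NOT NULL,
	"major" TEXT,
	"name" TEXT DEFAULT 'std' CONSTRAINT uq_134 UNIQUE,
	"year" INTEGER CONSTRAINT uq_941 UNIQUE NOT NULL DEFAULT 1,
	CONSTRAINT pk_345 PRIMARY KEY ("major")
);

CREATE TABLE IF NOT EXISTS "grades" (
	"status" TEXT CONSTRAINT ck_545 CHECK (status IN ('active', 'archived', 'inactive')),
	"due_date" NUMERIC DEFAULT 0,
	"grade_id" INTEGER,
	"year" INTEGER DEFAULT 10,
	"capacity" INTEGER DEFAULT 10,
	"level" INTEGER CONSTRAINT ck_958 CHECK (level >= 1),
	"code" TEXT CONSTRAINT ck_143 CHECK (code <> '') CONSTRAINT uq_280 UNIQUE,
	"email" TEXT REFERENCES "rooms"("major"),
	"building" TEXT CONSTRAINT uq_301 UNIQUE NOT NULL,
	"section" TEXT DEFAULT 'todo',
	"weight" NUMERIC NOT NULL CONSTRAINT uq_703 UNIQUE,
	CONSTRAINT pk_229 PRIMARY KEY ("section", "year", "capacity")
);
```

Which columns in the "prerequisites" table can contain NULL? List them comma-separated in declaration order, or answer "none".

- level: CHECK does not forbid NULL (a CHECK constraint passes when its expression is NULL) → nullable.
- capacity: part of the PRIMARY KEY, which implies NOT NULL → not nullable.
- title: UNIQUE does not imply NOT NULL → nullable.
- points: declared NOT NULL → not nullable.
- prerequisite_id: part of the PRIMARY KEY, which implies NOT NULL → not nullable.
- credits: CHECK does not forbid NULL (a CHECK constraint passes when its expression is NULL) → nullable.
- email: UNIQUE does not imply NOT NULL → nullable.

level, title, credits, email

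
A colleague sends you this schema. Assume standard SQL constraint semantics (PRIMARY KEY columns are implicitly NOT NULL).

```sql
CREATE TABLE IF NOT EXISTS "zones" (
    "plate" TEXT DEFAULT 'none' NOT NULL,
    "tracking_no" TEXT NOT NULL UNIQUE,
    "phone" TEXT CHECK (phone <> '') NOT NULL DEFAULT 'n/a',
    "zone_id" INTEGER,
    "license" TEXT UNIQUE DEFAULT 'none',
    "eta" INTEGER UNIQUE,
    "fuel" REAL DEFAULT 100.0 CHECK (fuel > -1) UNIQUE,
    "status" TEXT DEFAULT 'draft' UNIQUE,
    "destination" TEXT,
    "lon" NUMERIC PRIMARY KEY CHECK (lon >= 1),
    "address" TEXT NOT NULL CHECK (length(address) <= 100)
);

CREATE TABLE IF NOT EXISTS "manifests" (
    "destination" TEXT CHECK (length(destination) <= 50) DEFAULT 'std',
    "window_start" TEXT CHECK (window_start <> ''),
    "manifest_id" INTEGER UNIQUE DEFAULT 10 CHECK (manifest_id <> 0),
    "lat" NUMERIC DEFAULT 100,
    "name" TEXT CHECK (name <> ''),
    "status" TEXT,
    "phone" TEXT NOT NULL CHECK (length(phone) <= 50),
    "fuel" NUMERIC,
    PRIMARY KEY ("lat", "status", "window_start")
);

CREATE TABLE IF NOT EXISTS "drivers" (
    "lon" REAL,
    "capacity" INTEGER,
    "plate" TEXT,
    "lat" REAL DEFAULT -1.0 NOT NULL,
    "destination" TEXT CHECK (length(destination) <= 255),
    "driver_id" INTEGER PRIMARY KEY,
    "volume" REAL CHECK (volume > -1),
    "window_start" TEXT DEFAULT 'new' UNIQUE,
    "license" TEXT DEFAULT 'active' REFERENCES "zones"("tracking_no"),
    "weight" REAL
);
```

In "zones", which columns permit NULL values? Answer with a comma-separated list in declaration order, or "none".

zone_id, license, eta, fuel, status, destination

- plate: declared NOT NULL → not nullable.
- tracking_no: declared NOT NULL → not nullable.
- phone: declared NOT NULL → not nullable.
- zone_id: no NOT NULL constraint applies → nullable.
- license: UNIQUE does not imply NOT NULL → nullable.
- eta: UNIQUE does not imply NOT NULL → nullable.
- fuel: CHECK does not forbid NULL (a CHECK constraint passes when its expression is NULL) → nullable.
- status: UNIQUE does not imply NOT NULL → nullable.
- destination: no NOT NULL constraint applies → nullable.
- lon: part of the PRIMARY KEY, which implies NOT NULL → not nullable.
- address: declared NOT NULL → not nullable.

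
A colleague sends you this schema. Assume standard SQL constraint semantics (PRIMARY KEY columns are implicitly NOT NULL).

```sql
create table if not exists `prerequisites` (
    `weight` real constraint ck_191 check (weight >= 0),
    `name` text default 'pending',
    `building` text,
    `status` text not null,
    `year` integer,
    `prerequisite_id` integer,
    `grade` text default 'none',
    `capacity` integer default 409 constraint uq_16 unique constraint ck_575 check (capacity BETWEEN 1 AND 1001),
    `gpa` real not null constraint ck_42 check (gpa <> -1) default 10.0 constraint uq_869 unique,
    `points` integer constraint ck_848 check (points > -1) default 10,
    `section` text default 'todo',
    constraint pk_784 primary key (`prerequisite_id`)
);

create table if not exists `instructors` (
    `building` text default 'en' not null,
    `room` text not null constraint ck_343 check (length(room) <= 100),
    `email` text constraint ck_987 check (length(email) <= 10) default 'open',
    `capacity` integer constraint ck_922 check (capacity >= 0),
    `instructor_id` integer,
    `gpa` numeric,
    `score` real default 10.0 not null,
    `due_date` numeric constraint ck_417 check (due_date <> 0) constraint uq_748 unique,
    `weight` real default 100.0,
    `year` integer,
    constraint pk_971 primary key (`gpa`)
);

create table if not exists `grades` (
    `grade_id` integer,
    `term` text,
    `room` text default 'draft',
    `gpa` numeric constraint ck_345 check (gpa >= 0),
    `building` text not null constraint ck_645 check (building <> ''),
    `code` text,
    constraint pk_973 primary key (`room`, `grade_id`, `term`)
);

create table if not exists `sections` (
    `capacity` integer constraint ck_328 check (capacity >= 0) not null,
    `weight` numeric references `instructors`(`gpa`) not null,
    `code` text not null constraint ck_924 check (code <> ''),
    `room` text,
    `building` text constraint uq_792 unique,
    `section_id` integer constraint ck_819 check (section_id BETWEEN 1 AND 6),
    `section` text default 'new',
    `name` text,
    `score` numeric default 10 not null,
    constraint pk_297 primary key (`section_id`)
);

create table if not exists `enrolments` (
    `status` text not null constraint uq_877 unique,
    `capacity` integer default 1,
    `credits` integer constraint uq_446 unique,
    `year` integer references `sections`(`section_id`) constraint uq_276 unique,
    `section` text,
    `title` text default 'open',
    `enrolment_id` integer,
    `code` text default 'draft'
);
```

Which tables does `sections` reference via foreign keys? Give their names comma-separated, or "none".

instructors

- weight REFERENCES instructors(gpa).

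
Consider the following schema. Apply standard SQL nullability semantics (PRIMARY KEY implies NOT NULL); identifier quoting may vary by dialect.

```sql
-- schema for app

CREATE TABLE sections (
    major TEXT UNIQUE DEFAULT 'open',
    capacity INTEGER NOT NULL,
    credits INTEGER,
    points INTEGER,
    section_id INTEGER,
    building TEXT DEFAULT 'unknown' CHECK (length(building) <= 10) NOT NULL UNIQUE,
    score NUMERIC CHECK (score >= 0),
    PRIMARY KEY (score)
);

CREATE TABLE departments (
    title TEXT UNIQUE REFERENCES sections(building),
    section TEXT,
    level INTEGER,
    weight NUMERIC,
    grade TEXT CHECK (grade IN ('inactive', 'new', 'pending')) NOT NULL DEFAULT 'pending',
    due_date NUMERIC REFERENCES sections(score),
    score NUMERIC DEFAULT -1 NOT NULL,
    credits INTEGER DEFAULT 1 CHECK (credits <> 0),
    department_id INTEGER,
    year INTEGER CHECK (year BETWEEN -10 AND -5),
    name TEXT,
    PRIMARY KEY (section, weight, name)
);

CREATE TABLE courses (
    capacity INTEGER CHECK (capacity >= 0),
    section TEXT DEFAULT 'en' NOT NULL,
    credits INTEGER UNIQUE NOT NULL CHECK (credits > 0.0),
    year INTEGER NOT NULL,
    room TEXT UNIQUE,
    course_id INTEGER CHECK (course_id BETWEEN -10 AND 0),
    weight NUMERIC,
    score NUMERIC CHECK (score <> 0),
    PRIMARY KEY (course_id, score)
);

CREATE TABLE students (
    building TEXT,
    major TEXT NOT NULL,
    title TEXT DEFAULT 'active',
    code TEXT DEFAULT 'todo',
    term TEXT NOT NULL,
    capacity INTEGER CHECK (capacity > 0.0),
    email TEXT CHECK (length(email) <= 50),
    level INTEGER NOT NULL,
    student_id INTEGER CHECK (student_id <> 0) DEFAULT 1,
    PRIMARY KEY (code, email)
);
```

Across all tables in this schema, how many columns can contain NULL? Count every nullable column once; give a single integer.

17

sections: 4 nullable (major, credits, points, section_id — PK (score) and explicit NOT NULL columns excluded).
departments: 6 nullable (title, level, due_date, credits, department_id, year — PK (section, weight, name) and explicit NOT NULL columns excluded).
courses: 3 nullable (capacity, room, weight — PK (course_id, score) and explicit NOT NULL columns excluded).
students: 4 nullable (building, title, capacity, student_id — PK (code, email) and explicit NOT NULL columns excluded).
Total: 4 + 6 + 3 + 4 = 17.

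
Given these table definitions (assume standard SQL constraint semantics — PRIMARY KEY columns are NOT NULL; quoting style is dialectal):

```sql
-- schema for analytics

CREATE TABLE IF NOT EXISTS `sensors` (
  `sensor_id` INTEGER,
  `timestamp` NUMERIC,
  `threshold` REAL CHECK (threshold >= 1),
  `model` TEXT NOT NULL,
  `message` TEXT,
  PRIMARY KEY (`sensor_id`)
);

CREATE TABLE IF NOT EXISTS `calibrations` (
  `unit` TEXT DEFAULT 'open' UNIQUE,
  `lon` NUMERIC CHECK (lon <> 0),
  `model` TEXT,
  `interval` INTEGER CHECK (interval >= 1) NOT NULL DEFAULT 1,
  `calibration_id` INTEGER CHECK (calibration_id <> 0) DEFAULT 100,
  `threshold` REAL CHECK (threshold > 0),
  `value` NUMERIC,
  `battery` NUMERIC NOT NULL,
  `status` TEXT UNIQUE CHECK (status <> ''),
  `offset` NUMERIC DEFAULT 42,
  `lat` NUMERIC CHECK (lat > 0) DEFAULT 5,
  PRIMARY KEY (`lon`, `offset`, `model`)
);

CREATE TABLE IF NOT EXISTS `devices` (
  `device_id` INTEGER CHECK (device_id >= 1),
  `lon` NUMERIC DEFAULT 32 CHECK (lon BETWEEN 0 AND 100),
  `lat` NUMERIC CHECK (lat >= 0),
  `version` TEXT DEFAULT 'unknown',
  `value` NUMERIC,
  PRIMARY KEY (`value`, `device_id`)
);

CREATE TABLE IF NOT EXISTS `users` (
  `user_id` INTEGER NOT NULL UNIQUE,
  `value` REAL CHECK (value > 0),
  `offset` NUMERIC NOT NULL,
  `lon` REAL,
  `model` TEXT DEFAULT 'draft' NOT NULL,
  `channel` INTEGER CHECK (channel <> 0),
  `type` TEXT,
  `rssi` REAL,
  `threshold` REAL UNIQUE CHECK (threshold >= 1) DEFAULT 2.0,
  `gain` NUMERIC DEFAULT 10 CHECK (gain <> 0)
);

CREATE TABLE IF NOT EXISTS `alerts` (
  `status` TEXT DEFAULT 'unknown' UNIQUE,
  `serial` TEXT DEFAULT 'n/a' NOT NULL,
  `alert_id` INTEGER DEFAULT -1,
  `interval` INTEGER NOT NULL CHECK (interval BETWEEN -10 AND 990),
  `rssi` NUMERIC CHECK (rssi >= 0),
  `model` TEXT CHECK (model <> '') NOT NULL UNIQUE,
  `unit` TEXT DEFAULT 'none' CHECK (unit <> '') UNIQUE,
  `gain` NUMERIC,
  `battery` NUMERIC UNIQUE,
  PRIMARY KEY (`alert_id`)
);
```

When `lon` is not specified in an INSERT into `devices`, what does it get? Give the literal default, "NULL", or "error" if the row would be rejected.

lon has an explicit DEFAULT 32.
When the column is omitted from an INSERT, that default is used.

32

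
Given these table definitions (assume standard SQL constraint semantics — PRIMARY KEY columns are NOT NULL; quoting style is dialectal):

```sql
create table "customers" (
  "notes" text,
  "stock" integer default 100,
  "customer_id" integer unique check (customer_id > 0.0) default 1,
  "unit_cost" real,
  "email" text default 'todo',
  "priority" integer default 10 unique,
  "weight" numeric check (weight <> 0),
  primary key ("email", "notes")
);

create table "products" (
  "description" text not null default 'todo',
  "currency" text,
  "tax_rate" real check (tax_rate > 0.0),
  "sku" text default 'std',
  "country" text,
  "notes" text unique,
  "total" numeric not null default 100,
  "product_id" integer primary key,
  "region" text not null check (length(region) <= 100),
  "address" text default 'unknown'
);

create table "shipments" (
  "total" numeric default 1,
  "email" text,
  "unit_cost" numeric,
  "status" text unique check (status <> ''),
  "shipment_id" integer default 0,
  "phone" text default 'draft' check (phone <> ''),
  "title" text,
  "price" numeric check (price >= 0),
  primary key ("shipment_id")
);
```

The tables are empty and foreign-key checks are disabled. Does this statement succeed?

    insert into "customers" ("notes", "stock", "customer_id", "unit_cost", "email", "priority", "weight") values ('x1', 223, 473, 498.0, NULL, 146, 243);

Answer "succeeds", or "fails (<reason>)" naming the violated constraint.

fails (NOT NULL on email)

email is explicitly set to NULL, but email is part of the PRIMARY KEY (implied NOT NULL).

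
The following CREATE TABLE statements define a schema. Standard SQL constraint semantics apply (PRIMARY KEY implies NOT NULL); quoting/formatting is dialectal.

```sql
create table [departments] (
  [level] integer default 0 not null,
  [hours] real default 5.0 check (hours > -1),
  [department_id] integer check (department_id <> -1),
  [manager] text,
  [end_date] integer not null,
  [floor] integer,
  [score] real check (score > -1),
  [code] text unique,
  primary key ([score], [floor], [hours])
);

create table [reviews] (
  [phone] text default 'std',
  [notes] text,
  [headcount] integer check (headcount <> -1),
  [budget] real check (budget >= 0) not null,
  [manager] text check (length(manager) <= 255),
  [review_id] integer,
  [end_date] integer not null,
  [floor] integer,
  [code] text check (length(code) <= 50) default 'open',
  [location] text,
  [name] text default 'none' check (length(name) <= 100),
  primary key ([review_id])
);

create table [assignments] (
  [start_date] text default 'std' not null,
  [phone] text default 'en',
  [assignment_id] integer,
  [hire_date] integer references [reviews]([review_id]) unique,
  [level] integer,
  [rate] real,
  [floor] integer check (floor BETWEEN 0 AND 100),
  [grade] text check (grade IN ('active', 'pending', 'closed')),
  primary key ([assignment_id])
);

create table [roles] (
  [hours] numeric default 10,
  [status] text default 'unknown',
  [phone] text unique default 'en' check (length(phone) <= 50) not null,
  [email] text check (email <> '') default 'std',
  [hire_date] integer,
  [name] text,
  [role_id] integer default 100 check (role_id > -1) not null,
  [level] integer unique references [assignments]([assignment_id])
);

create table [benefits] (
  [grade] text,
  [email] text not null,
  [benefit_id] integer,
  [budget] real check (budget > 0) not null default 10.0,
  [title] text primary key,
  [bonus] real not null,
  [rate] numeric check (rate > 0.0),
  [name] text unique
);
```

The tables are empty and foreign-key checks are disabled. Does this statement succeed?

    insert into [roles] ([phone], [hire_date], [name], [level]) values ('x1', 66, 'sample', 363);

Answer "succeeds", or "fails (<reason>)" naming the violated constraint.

succeeds

NOT NULL columns: phone is supplied; role_id defaults to 100.
CHECK constraints: 'x1' satisfies (length(phone) <= 50).
No constraint is violated.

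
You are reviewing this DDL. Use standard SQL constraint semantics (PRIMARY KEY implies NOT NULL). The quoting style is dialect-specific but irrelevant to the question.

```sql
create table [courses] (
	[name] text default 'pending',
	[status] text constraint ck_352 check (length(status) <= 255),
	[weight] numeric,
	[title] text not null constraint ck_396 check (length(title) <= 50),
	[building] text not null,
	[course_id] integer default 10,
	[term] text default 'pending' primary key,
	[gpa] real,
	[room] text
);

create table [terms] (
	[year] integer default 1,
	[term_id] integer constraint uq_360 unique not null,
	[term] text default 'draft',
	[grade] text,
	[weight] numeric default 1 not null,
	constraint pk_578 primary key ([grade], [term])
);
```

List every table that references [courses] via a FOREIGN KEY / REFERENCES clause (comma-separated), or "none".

none

No REFERENCES clause anywhere in the schema names courses.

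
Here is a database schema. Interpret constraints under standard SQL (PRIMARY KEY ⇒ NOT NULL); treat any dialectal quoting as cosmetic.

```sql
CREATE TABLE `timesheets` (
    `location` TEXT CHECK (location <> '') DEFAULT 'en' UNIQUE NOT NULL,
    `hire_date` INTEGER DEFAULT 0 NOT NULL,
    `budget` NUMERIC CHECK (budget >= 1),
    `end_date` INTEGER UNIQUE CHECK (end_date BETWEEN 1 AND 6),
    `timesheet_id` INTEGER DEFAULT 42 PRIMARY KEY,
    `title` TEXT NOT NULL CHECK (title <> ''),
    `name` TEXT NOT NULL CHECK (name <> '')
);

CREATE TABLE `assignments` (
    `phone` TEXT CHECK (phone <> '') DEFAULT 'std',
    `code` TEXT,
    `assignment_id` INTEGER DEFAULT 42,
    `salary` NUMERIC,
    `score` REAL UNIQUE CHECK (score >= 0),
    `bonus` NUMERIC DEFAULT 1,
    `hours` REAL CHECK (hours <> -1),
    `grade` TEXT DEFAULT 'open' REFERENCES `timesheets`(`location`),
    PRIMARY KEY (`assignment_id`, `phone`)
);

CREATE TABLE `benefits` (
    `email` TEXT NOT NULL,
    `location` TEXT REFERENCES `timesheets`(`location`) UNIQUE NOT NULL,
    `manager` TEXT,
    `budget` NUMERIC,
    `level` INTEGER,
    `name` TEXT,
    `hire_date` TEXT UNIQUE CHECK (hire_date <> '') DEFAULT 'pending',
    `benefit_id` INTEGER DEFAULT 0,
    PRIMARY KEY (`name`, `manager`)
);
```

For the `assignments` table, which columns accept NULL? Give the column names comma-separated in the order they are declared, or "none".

code, salary, score, bonus, hours, grade

- phone: part of the PRIMARY KEY, which implies NOT NULL → not nullable.
- code: no NOT NULL constraint applies → nullable.
- assignment_id: part of the PRIMARY KEY, which implies NOT NULL → not nullable.
- salary: no NOT NULL constraint applies → nullable.
- score: CHECK does not forbid NULL (a CHECK constraint passes when its expression is NULL) → nullable.
- bonus: DEFAULT only fills an omitted column; an explicit NULL is still allowed → nullable.
- hours: CHECK does not forbid NULL (a CHECK constraint passes when its expression is NULL) → nullable.
- grade: a foreign key column may be NULL unless separately constrained → nullable.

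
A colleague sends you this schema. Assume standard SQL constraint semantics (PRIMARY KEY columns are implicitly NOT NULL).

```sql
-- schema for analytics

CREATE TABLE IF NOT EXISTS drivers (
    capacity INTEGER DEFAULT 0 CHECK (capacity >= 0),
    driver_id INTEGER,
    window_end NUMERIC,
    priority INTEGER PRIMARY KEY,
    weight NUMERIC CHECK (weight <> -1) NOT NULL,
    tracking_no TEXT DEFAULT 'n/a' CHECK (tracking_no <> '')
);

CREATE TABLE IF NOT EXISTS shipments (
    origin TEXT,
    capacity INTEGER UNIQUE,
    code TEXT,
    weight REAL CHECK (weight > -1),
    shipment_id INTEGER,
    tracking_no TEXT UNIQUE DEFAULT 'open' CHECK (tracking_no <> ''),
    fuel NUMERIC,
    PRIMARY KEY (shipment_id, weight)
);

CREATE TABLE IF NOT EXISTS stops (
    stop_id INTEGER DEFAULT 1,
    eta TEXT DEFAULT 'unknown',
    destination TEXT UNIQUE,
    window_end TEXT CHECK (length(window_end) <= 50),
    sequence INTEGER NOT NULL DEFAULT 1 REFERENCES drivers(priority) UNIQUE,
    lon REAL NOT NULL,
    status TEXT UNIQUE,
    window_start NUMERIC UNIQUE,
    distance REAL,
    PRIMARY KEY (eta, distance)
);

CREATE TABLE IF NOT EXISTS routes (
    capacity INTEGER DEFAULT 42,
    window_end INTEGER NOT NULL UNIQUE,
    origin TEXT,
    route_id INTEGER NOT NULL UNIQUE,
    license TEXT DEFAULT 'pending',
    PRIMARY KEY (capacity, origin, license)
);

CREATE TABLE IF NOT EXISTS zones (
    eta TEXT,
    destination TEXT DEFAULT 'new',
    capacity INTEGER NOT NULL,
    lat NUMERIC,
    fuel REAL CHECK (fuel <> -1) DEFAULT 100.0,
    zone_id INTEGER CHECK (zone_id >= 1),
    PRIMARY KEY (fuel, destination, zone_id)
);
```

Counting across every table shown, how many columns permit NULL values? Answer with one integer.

16

drivers: 4 nullable (capacity, driver_id, window_end, tracking_no — PK (priority) and explicit NOT NULL columns excluded).
shipments: 5 nullable (origin, capacity, code, tracking_no, fuel — PK (shipment_id, weight) and explicit NOT NULL columns excluded).
stops: 5 nullable (stop_id, destination, window_end, status, window_start — PK (eta, distance) and explicit NOT NULL columns excluded).
routes: 0 nullable (none — PK (capacity, origin, license) and explicit NOT NULL columns excluded).
zones: 2 nullable (eta, lat — PK (fuel, destination, zone_id) and explicit NOT NULL columns excluded).
Total: 4 + 5 + 5 + 0 + 2 = 16.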